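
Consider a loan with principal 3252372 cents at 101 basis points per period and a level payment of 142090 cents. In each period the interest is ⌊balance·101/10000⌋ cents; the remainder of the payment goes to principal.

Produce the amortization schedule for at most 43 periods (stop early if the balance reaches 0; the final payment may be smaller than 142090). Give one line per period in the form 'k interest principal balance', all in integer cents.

1. interest=⌊3252372·101/10000⌋=32848; principal=142090-32848=109242; balance=3252372-109242=3143130
2. interest=⌊3143130·101/10000⌋=31745; principal=142090-31745=110345; balance=3143130-110345=3032785
3. interest=⌊3032785·101/10000⌋=30631; principal=142090-30631=111459; balance=3032785-111459=2921326
4. interest=⌊2921326·101/10000⌋=29505; principal=142090-29505=112585; balance=2921326-112585=2808741
5. interest=⌊2808741·101/10000⌋=28368; principal=142090-28368=113722; balance=2808741-113722=2695019
6. interest=⌊2695019·101/10000⌋=27219; principal=142090-27219=114871; balance=2695019-114871=2580148
7. interest=⌊2580148·101/10000⌋=26059; principal=142090-26059=116031; balance=2580148-116031=2464117
8. interest=⌊2464117·101/10000⌋=24887; principal=142090-24887=117203; balance=2464117-117203=2346914
9. interest=⌊2346914·101/10000⌋=23703; principal=142090-23703=118387; balance=2346914-118387=2228527
10. interest=⌊2228527·101/10000⌋=22508; principal=142090-22508=119582; balance=2228527-119582=2108945
11. interest=⌊2108945·101/10000⌋=21300; principal=142090-21300=120790; balance=2108945-120790=1988155
12. interest=⌊1988155·101/10000⌋=20080; principal=142090-20080=122010; balance=1988155-122010=1866145
13. interest=⌊1866145·101/10000⌋=18848; principal=142090-18848=123242; balance=1866145-123242=1742903
14. interest=⌊1742903·101/10000⌋=17603; principal=142090-17603=124487; balance=1742903-124487=1618416
15. interest=⌊1618416·101/10000⌋=16346; principal=142090-16346=125744; balance=1618416-125744=1492672
16. interest=⌊1492672·101/10000⌋=15075; principal=142090-15075=127015; balance=1492672-127015=1365657
17. interest=⌊1365657·101/10000⌋=13793; principal=142090-13793=128297; balance=1365657-128297=1237360
18. interest=⌊1237360·101/10000⌋=12497; principal=142090-12497=129593; balance=1237360-129593=1107767
19. interest=⌊1107767·101/10000⌋=11188; principal=142090-11188=130902; balance=1107767-130902=976865
20. interest=⌊976865·101/10000⌋=9866; principal=142090-9866=132224; balance=976865-132224=844641
21. interest=⌊844641·101/10000⌋=8530; principal=142090-8530=133560; balance=844641-133560=711081
22. interest=⌊711081·101/10000⌋=7181; principal=142090-7181=134909; balance=711081-134909=576172
23. interest=⌊576172·101/10000⌋=5819; principal=142090-5819=136271; balance=576172-136271=439901
24. interest=⌊439901·101/10000⌋=4443; principal=142090-4443=137647; balance=439901-137647=302254
25. interest=⌊302254·101/10000⌋=3052; principal=142090-3052=139038; balance=302254-139038=163216
26. interest=⌊163216·101/10000⌋=1648; principal=142090-1648=140442; balance=163216-140442=22774
27. interest=⌊22774·101/10000⌋=230; principal=min(142090-230,22774)=22774; balance=22774-22774=0

1 32848 109242 3143130
2 31745 110345 3032785
3 30631 111459 2921326
4 29505 112585 2808741
5 28368 113722 2695019
6 27219 114871 2580148
7 26059 116031 2464117
8 24887 117203 2346914
9 23703 118387 2228527
10 22508 119582 2108945
11 21300 120790 1988155
12 20080 122010 1866145
13 18848 123242 1742903
14 17603 124487 1618416
15 16346 125744 1492672
16 15075 127015 1365657
17 13793 128297 1237360
18 12497 129593 1107767
19 11188 130902 976865
20 9866 132224 844641
21 8530 133560 711081
22 7181 134909 576172
23 5819 136271 439901
24 4443 137647 302254
25 3052 139038 163216
26 1648 140442 22774
27 230 22774 0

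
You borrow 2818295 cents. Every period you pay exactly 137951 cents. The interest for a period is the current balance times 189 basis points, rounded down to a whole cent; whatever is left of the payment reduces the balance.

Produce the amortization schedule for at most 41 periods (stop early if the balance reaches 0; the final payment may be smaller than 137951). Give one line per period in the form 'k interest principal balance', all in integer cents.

1 53265 84686 2733609
2 51665 86286 2647323
3 50034 87917 2559406
4 48372 89579 2469827
5 46679 91272 2378555
6 44954 92997 2285558
7 43197 94754 2190804
8 41406 96545 2094259
9 39581 98370 1995889
10 37722 100229 1895660
11 35827 102124 1793536
12 33897 104054 1689482
13 31931 106020 1583462
14 29927 108024 1475438
15 27885 110066 1365372
16 25805 112146 1253226
17 23685 114266 1138960
18 21526 116425 1022535
19 19325 118626 903909
20 17083 120868 783041
21 14799 123152 659889
22 12471 125480 534409
23 10100 127851 406558
24 7683 130268 276290
25 5221 132730 143560
26 2713 135238 8322
27 157 8322 0

1. interest=⌊2818295·189/10000⌋=53265; principal=137951-53265=84686; balance=2818295-84686=2733609
2. interest=⌊2733609·189/10000⌋=51665; principal=137951-51665=86286; balance=2733609-86286=2647323
3. interest=⌊2647323·189/10000⌋=50034; principal=137951-50034=87917; balance=2647323-87917=2559406
4. interest=⌊2559406·189/10000⌋=48372; principal=137951-48372=89579; balance=2559406-89579=2469827
5. interest=⌊2469827·189/10000⌋=46679; principal=137951-46679=91272; balance=2469827-91272=2378555
6. interest=⌊2378555·189/10000⌋=44954; principal=137951-44954=92997; balance=2378555-92997=2285558
7. interest=⌊2285558·189/10000⌋=43197; principal=137951-43197=94754; balance=2285558-94754=2190804
8. interest=⌊2190804·189/10000⌋=41406; principal=137951-41406=96545; balance=2190804-96545=2094259
9. interest=⌊2094259·189/10000⌋=39581; principal=137951-39581=98370; balance=2094259-98370=1995889
10. interest=⌊1995889·189/10000⌋=37722; principal=137951-37722=100229; balance=1995889-100229=1895660
11. interest=⌊1895660·189/10000⌋=35827; principal=137951-35827=102124; balance=1895660-102124=1793536
12. interest=⌊1793536·189/10000⌋=33897; principal=137951-33897=104054; balance=1793536-104054=1689482
13. interest=⌊1689482·189/10000⌋=31931; principal=137951-31931=106020; balance=1689482-106020=1583462
14. interest=⌊1583462·189/10000⌋=29927; principal=137951-29927=108024; balance=1583462-108024=1475438
15. interest=⌊1475438·189/10000⌋=27885; principal=137951-27885=110066; balance=1475438-110066=1365372
16. interest=⌊1365372·189/10000⌋=25805; principal=137951-25805=112146; balance=1365372-112146=1253226
17. interest=⌊1253226·189/10000⌋=23685; principal=137951-23685=114266; balance=1253226-114266=1138960
18. interest=⌊1138960·189/10000⌋=21526; principal=137951-21526=116425; balance=1138960-116425=1022535
19. interest=⌊1022535·189/10000⌋=19325; principal=137951-19325=118626; balance=1022535-118626=903909
20. interest=⌊903909·189/10000⌋=17083; principal=137951-17083=120868; balance=903909-120868=783041
21. interest=⌊783041·189/10000⌋=14799; principal=137951-14799=123152; balance=783041-123152=659889
22. interest=⌊659889·189/10000⌋=12471; principal=137951-12471=125480; balance=659889-125480=534409
23. interest=⌊534409·189/10000⌋=10100; principal=137951-10100=127851; balance=534409-127851=406558
24. interest=⌊406558·189/10000⌋=7683; principal=137951-7683=130268; balance=406558-130268=276290
25. interest=⌊276290·189/10000⌋=5221; principal=137951-5221=132730; balance=276290-132730=143560
26. interest=⌊143560·189/10000⌋=2713; principal=137951-2713=135238; balance=143560-135238=8322
27. interest=⌊8322·189/10000⌋=157; principal=min(137951-157,8322)=8322; balance=8322-8322=0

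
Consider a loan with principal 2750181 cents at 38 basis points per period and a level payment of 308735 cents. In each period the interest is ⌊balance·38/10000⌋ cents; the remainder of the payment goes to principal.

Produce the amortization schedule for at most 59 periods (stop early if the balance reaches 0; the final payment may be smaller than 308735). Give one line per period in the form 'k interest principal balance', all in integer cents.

1 10450 298285 2451896
2 9317 299418 2152478
3 8179 300556 1851922
4 7037 301698 1550224
5 5890 302845 1247379
6 4740 303995 943384
7 3584 305151 638233
8 2425 306310 331923
9 1261 307474 24449
10 92 24449 0

1. interest=⌊2750181·38/10000⌋=10450; principal=308735-10450=298285; balance=2750181-298285=2451896
2. interest=⌊2451896·38/10000⌋=9317; principal=308735-9317=299418; balance=2451896-299418=2152478
3. interest=⌊2152478·38/10000⌋=8179; principal=308735-8179=300556; balance=2152478-300556=1851922
4. interest=⌊1851922·38/10000⌋=7037; principal=308735-7037=301698; balance=1851922-301698=1550224
5. interest=⌊1550224·38/10000⌋=5890; principal=308735-5890=302845; balance=1550224-302845=1247379
6. interest=⌊1247379·38/10000⌋=4740; principal=308735-4740=303995; balance=1247379-303995=943384
7. interest=⌊943384·38/10000⌋=3584; principal=308735-3584=305151; balance=943384-305151=638233
8. interest=⌊638233·38/10000⌋=2425; principal=308735-2425=306310; balance=638233-306310=331923
9. interest=⌊331923·38/10000⌋=1261; principal=308735-1261=307474; balance=331923-307474=24449
10. interest=⌊24449·38/10000⌋=92; principal=min(308735-92,24449)=24449; balance=24449-24449=0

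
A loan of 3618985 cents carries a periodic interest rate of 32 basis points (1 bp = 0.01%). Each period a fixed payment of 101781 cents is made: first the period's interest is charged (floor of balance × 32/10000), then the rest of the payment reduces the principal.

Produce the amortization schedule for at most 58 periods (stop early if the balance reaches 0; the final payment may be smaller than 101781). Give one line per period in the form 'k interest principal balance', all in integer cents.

1. interest=⌊3618985·32/10000⌋=11580; principal=101781-11580=90201; balance=3618985-90201=3528784
2. interest=⌊3528784·32/10000⌋=11292; principal=101781-11292=90489; balance=3528784-90489=3438295
3. interest=⌊3438295·32/10000⌋=11002; principal=101781-11002=90779; balance=3438295-90779=3347516
4. interest=⌊3347516·32/10000⌋=10712; principal=101781-10712=91069; balance=3347516-91069=3256447
5. interest=⌊3256447·32/10000⌋=10420; principal=101781-10420=91361; balance=3256447-91361=3165086
6. interest=⌊3165086·32/10000⌋=10128; principal=101781-10128=91653; balance=3165086-91653=3073433
7. interest=⌊3073433·32/10000⌋=9834; principal=101781-9834=91947; balance=3073433-91947=2981486
8. interest=⌊2981486·32/10000⌋=9540; principal=101781-9540=92241; balance=2981486-92241=2889245
9. interest=⌊2889245·32/10000⌋=9245; principal=101781-9245=92536; balance=2889245-92536=2796709
10. interest=⌊2796709·32/10000⌋=8949; principal=101781-8949=92832; balance=2796709-92832=2703877
11. interest=⌊2703877·32/10000⌋=8652; principal=101781-8652=93129; balance=2703877-93129=2610748
12. interest=⌊2610748·32/10000⌋=8354; principal=101781-8354=93427; balance=2610748-93427=2517321
13. interest=⌊2517321·32/10000⌋=8055; principal=101781-8055=93726; balance=2517321-93726=2423595
14. interest=⌊2423595·32/10000⌋=7755; principal=101781-7755=94026; balance=2423595-94026=2329569
15. interest=⌊2329569·32/10000⌋=7454; principal=101781-7454=94327; balance=2329569-94327=2235242
16. interest=⌊2235242·32/10000⌋=7152; principal=101781-7152=94629; balance=2235242-94629=2140613
17. interest=⌊2140613·32/10000⌋=6849; principal=101781-6849=94932; balance=2140613-94932=2045681
18. interest=⌊2045681·32/10000⌋=6546; principal=101781-6546=95235; balance=2045681-95235=1950446
19. interest=⌊1950446·32/10000⌋=6241; principal=101781-6241=95540; balance=1950446-95540=1854906
20. interest=⌊1854906·32/10000⌋=5935; principal=101781-5935=95846; balance=1854906-95846=1759060
21. interest=⌊1759060·32/10000⌋=5628; principal=101781-5628=96153; balance=1759060-96153=1662907
22. interest=⌊1662907·32/10000⌋=5321; principal=101781-5321=96460; balance=1662907-96460=1566447
23. interest=⌊1566447·32/10000⌋=5012; principal=101781-5012=96769; balance=1566447-96769=1469678
24. interest=⌊1469678·32/10000⌋=4702; principal=101781-4702=97079; balance=1469678-97079=1372599
25. interest=⌊1372599·32/10000⌋=4392; principal=101781-4392=97389; balance=1372599-97389=1275210
26. interest=⌊1275210·32/10000⌋=4080; principal=101781-4080=97701; balance=1275210-97701=1177509
27. interest=⌊1177509·32/10000⌋=3768; principal=101781-3768=98013; balance=1177509-98013=1079496
28. interest=⌊1079496·32/10000⌋=3454; principal=101781-3454=98327; balance=1079496-98327=981169
29. interest=⌊981169·32/10000⌋=3139; principal=101781-3139=98642; balance=981169-98642=882527
30. interest=⌊882527·32/10000⌋=2824; principal=101781-2824=98957; balance=882527-98957=783570
31. interest=⌊783570·32/10000⌋=2507; principal=101781-2507=99274; balance=783570-99274=684296
32. interest=⌊684296·32/10000⌋=2189; principal=101781-2189=99592; balance=684296-99592=584704
33. interest=⌊584704·32/10000⌋=1871; principal=101781-1871=99910; balance=584704-99910=484794
34. interest=⌊484794·32/10000⌋=1551; principal=101781-1551=100230; balance=484794-100230=384564
35. interest=⌊384564·32/10000⌋=1230; principal=101781-1230=100551; balance=384564-100551=284013
36. interest=⌊284013·32/10000⌋=908; principal=101781-908=100873; balance=284013-100873=183140
37. interest=⌊183140·32/10000⌋=586; principal=101781-586=101195; balance=183140-101195=81945
38. interest=⌊81945·32/10000⌋=262; principal=min(101781-262,81945)=81945; balance=81945-81945=0

1 11580 90201 3528784
2 11292 90489 3438295
3 11002 90779 3347516
4 10712 91069 3256447
5 10420 91361 3165086
6 10128 91653 3073433
7 9834 91947 2981486
8 9540 92241 2889245
9 9245 92536 2796709
10 8949 92832 2703877
11 8652 93129 2610748
12 8354 93427 2517321
13 8055 93726 2423595
14 7755 94026 2329569
15 7454 94327 2235242
16 7152 94629 2140613
17 6849 94932 2045681
18 6546 95235 1950446
19 6241 95540 1854906
20 5935 95846 1759060
21 5628 96153 1662907
22 5321 96460 1566447
23 5012 96769 1469678
24 4702 97079 1372599
25 4392 97389 1275210
26 4080 97701 1177509
27 3768 98013 1079496
28 3454 98327 981169
29 3139 98642 882527
30 2824 98957 783570
31 2507 99274 684296
32 2189 99592 584704
33 1871 99910 484794
34 1551 100230 384564
35 1230 100551 284013
36 908 100873 183140
37 586 101195 81945
38 262 81945 0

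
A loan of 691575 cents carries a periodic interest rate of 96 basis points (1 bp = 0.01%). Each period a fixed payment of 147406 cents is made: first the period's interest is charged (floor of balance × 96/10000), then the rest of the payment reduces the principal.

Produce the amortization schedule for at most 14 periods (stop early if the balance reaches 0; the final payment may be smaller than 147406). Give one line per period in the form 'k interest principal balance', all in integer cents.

1 6639 140767 550808
2 5287 142119 408689
3 3923 143483 265206
4 2545 144861 120345
5 1155 120345 0

1. interest=⌊691575·96/10000⌋=6639; principal=147406-6639=140767; balance=691575-140767=550808
2. interest=⌊550808·96/10000⌋=5287; principal=147406-5287=142119; balance=550808-142119=408689
3. interest=⌊408689·96/10000⌋=3923; principal=147406-3923=143483; balance=408689-143483=265206
4. interest=⌊265206·96/10000⌋=2545; principal=147406-2545=144861; balance=265206-144861=120345
5. interest=⌊120345·96/10000⌋=1155; principal=min(147406-1155,120345)=120345; balance=120345-120345=0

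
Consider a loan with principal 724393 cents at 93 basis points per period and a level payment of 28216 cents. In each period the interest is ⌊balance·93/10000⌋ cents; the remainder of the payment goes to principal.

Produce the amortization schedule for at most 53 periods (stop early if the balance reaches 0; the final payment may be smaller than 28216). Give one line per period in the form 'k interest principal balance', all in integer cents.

1. interest=⌊724393·93/10000⌋=6736; principal=28216-6736=21480; balance=724393-21480=702913
2. interest=⌊702913·93/10000⌋=6537; principal=28216-6537=21679; balance=702913-21679=681234
3. interest=⌊681234·93/10000⌋=6335; principal=28216-6335=21881; balance=681234-21881=659353
4. interest=⌊659353·93/10000⌋=6131; principal=28216-6131=22085; balance=659353-22085=637268
5. interest=⌊637268·93/10000⌋=5926; principal=28216-5926=22290; balance=637268-22290=614978
6. interest=⌊614978·93/10000⌋=5719; principal=28216-5719=22497; balance=614978-22497=592481
7. interest=⌊592481·93/10000⌋=5510; principal=28216-5510=22706; balance=592481-22706=569775
8. interest=⌊569775·93/10000⌋=5298; principal=28216-5298=22918; balance=569775-22918=546857
9. interest=⌊546857·93/10000⌋=5085; principal=28216-5085=23131; balance=546857-23131=523726
10. interest=⌊523726·93/10000⌋=4870; principal=28216-4870=23346; balance=523726-23346=500380
11. interest=⌊500380·93/10000⌋=4653; principal=28216-4653=23563; balance=500380-23563=476817
12. interest=⌊476817·93/10000⌋=4434; principal=28216-4434=23782; balance=476817-23782=453035
13. interest=⌊453035·93/10000⌋=4213; principal=28216-4213=24003; balance=453035-24003=429032
14. interest=⌊429032·93/10000⌋=3989; principal=28216-3989=24227; balance=429032-24227=404805
15. interest=⌊404805·93/10000⌋=3764; principal=28216-3764=24452; balance=404805-24452=380353
16. interest=⌊380353·93/10000⌋=3537; principal=28216-3537=24679; balance=380353-24679=355674
17. interest=⌊355674·93/10000⌋=3307; principal=28216-3307=24909; balance=355674-24909=330765
18. interest=⌊330765·93/10000⌋=3076; principal=28216-3076=25140; balance=330765-25140=305625
19. interest=⌊305625·93/10000⌋=2842; principal=28216-2842=25374; balance=305625-25374=280251
20. interest=⌊280251·93/10000⌋=2606; principal=28216-2606=25610; balance=280251-25610=254641
21. interest=⌊254641·93/10000⌋=2368; principal=28216-2368=25848; balance=254641-25848=228793
22. interest=⌊228793·93/10000⌋=2127; principal=28216-2127=26089; balance=228793-26089=202704
23. interest=⌊202704·93/10000⌋=1885; principal=28216-1885=26331; balance=202704-26331=176373
24. interest=⌊176373·93/10000⌋=1640; principal=28216-1640=26576; balance=176373-26576=149797
25. interest=⌊149797·93/10000⌋=1393; principal=28216-1393=26823; balance=149797-26823=122974
26. interest=⌊122974·93/10000⌋=1143; principal=28216-1143=27073; balance=122974-27073=95901
27. interest=⌊95901·93/10000⌋=891; principal=28216-891=27325; balance=95901-27325=68576
28. interest=⌊68576·93/10000⌋=637; principal=28216-637=27579; balance=68576-27579=40997
29. interest=⌊40997·93/10000⌋=381; principal=28216-381=27835; balance=40997-27835=13162
30. interest=⌊13162·93/10000⌋=122; principal=min(28216-122,13162)=13162; balance=13162-13162=0

1 6736 21480 702913
2 6537 21679 681234
3 6335 21881 659353
4 6131 22085 637268
5 5926 22290 614978
6 5719 22497 592481
7 5510 22706 569775
8 5298 22918 546857
9 5085 23131 523726
10 4870 23346 500380
11 4653 23563 476817
12 4434 23782 453035
13 4213 24003 429032
14 3989 24227 404805
15 3764 24452 380353
16 3537 24679 355674
17 3307 24909 330765
18 3076 25140 305625
19 2842 25374 280251
20 2606 25610 254641
21 2368 25848 228793
22 2127 26089 202704
23 1885 26331 176373
24 1640 26576 149797
25 1393 26823 122974
26 1143 27073 95901
27 891 27325 68576
28 637 27579 40997
29 381 27835 13162
30 122 13162 0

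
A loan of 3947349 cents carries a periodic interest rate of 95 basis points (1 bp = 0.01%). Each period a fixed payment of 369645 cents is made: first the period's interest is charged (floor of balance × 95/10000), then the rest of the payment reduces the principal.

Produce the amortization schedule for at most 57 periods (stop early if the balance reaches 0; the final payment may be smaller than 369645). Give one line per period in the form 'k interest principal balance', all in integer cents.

1 37499 332146 3615203
2 34344 335301 3279902
3 31159 338486 2941416
4 27943 341702 2599714
5 24697 344948 2254766
6 21420 348225 1906541
7 18112 351533 1555008
8 14772 354873 1200135
9 11401 358244 841891
10 7997 361648 480243
11 4562 365083 115160
12 1094 115160 0

1. interest=⌊3947349·95/10000⌋=37499; principal=369645-37499=332146; balance=3947349-332146=3615203
2. interest=⌊3615203·95/10000⌋=34344; principal=369645-34344=335301; balance=3615203-335301=3279902
3. interest=⌊3279902·95/10000⌋=31159; principal=369645-31159=338486; balance=3279902-338486=2941416
4. interest=⌊2941416·95/10000⌋=27943; principal=369645-27943=341702; balance=2941416-341702=2599714
5. interest=⌊2599714·95/10000⌋=24697; principal=369645-24697=344948; balance=2599714-344948=2254766
6. interest=⌊2254766·95/10000⌋=21420; principal=369645-21420=348225; balance=2254766-348225=1906541
7. interest=⌊1906541·95/10000⌋=18112; principal=369645-18112=351533; balance=1906541-351533=1555008
8. interest=⌊1555008·95/10000⌋=14772; principal=369645-14772=354873; balance=1555008-354873=1200135
9. interest=⌊1200135·95/10000⌋=11401; principal=369645-11401=358244; balance=1200135-358244=841891
10. interest=⌊841891·95/10000⌋=7997; principal=369645-7997=361648; balance=841891-361648=480243
11. interest=⌊480243·95/10000⌋=4562; principal=369645-4562=365083; balance=480243-365083=115160
12. interest=⌊115160·95/10000⌋=1094; principal=min(369645-1094,115160)=115160; balance=115160-115160=0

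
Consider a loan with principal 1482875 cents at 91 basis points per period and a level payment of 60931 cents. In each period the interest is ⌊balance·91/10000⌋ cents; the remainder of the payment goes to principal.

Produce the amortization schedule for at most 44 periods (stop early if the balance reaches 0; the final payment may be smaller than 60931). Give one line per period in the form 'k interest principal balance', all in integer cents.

1. interest=⌊1482875·91/10000⌋=13494; principal=60931-13494=47437; balance=1482875-47437=1435438
2. interest=⌊1435438·91/10000⌋=13062; principal=60931-13062=47869; balance=1435438-47869=1387569
3. interest=⌊1387569·91/10000⌋=12626; principal=60931-12626=48305; balance=1387569-48305=1339264
4. interest=⌊1339264·91/10000⌋=12187; principal=60931-12187=48744; balance=1339264-48744=1290520
5. interest=⌊1290520·91/10000⌋=11743; principal=60931-11743=49188; balance=1290520-49188=1241332
6. interest=⌊1241332·91/10000⌋=11296; principal=60931-11296=49635; balance=1241332-49635=1191697
7. interest=⌊1191697·91/10000⌋=10844; principal=60931-10844=50087; balance=1191697-50087=1141610
8. interest=⌊1141610·91/10000⌋=10388; principal=60931-10388=50543; balance=1141610-50543=1091067
9. interest=⌊1091067·91/10000⌋=9928; principal=60931-9928=51003; balance=1091067-51003=1040064
10. interest=⌊1040064·91/10000⌋=9464; principal=60931-9464=51467; balance=1040064-51467=988597
11. interest=⌊988597·91/10000⌋=8996; principal=60931-8996=51935; balance=988597-51935=936662
12. interest=⌊936662·91/10000⌋=8523; principal=60931-8523=52408; balance=936662-52408=884254
13. interest=⌊884254·91/10000⌋=8046; principal=60931-8046=52885; balance=884254-52885=831369
14. interest=⌊831369·91/10000⌋=7565; principal=60931-7565=53366; balance=831369-53366=778003
15. interest=⌊778003·91/10000⌋=7079; principal=60931-7079=53852; balance=778003-53852=724151
16. interest=⌊724151·91/10000⌋=6589; principal=60931-6589=54342; balance=724151-54342=669809
17. interest=⌊669809·91/10000⌋=6095; principal=60931-6095=54836; balance=669809-54836=614973
18. interest=⌊614973·91/10000⌋=5596; principal=60931-5596=55335; balance=614973-55335=559638
19. interest=⌊559638·91/10000⌋=5092; principal=60931-5092=55839; balance=559638-55839=503799
20. interest=⌊503799·91/10000⌋=4584; principal=60931-4584=56347; balance=503799-56347=447452
21. interest=⌊447452·91/10000⌋=4071; principal=60931-4071=56860; balance=447452-56860=390592
22. interest=⌊390592·91/10000⌋=3554; principal=60931-3554=57377; balance=390592-57377=333215
23. interest=⌊333215·91/10000⌋=3032; principal=60931-3032=57899; balance=333215-57899=275316
24. interest=⌊275316·91/10000⌋=2505; principal=60931-2505=58426; balance=275316-58426=216890
25. interest=⌊216890·91/10000⌋=1973; principal=60931-1973=58958; balance=216890-58958=157932
26. interest=⌊157932·91/10000⌋=1437; principal=60931-1437=59494; balance=157932-59494=98438
27. interest=⌊98438·91/10000⌋=895; principal=60931-895=60036; balance=98438-60036=38402
28. interest=⌊38402·91/10000⌋=349; principal=min(60931-349,38402)=38402; balance=38402-38402=0

1 13494 47437 1435438
2 13062 47869 1387569
3 12626 48305 1339264
4 12187 48744 1290520
5 11743 49188 1241332
6 11296 49635 1191697
7 10844 50087 1141610
8 10388 50543 1091067
9 9928 51003 1040064
10 9464 51467 988597
11 8996 51935 936662
12 8523 52408 884254
13 8046 52885 831369
14 7565 53366 778003
15 7079 53852 724151
16 6589 54342 669809
17 6095 54836 614973
18 5596 55335 559638
19 5092 55839 503799
20 4584 56347 447452
21 4071 56860 390592
22 3554 57377 333215
23 3032 57899 275316
24 2505 58426 216890
25 1973 58958 157932
26 1437 59494 98438
27 895 60036 38402
28 349 38402 0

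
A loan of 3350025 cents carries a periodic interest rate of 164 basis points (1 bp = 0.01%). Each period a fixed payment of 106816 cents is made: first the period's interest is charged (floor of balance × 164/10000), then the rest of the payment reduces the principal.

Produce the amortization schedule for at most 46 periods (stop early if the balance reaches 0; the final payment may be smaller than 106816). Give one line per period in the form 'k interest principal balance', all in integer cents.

1. interest=⌊3350025·164/10000⌋=54940; principal=106816-54940=51876; balance=3350025-51876=3298149
2. interest=⌊3298149·164/10000⌋=54089; principal=106816-54089=52727; balance=3298149-52727=3245422
3. interest=⌊3245422·164/10000⌋=53224; principal=106816-53224=53592; balance=3245422-53592=3191830
4. interest=⌊3191830·164/10000⌋=52346; principal=106816-52346=54470; balance=3191830-54470=3137360
5. interest=⌊3137360·164/10000⌋=51452; principal=106816-51452=55364; balance=3137360-55364=3081996
6. interest=⌊3081996·164/10000⌋=50544; principal=106816-50544=56272; balance=3081996-56272=3025724
7. interest=⌊3025724·164/10000⌋=49621; principal=106816-49621=57195; balance=3025724-57195=2968529
8. interest=⌊2968529·164/10000⌋=48683; principal=106816-48683=58133; balance=2968529-58133=2910396
9. interest=⌊2910396·164/10000⌋=47730; principal=106816-47730=59086; balance=2910396-59086=2851310
10. interest=⌊2851310·164/10000⌋=46761; principal=106816-46761=60055; balance=2851310-60055=2791255
11. interest=⌊2791255·164/10000⌋=45776; principal=106816-45776=61040; balance=2791255-61040=2730215
12. interest=⌊2730215·164/10000⌋=44775; principal=106816-44775=62041; balance=2730215-62041=2668174
13. interest=⌊2668174·164/10000⌋=43758; principal=106816-43758=63058; balance=2668174-63058=2605116
14. interest=⌊2605116·164/10000⌋=42723; principal=106816-42723=64093; balance=2605116-64093=2541023
15. interest=⌊2541023·164/10000⌋=41672; principal=106816-41672=65144; balance=2541023-65144=2475879
16. interest=⌊2475879·164/10000⌋=40604; principal=106816-40604=66212; balance=2475879-66212=2409667
17. interest=⌊2409667·164/10000⌋=39518; principal=106816-39518=67298; balance=2409667-67298=2342369
18. interest=⌊2342369·164/10000⌋=38414; principal=106816-38414=68402; balance=2342369-68402=2273967
19. interest=⌊2273967·164/10000⌋=37293; principal=106816-37293=69523; balance=2273967-69523=2204444
20. interest=⌊2204444·164/10000⌋=36152; principal=106816-36152=70664; balance=2204444-70664=2133780
21. interest=⌊2133780·164/10000⌋=34993; principal=106816-34993=71823; balance=2133780-71823=2061957
22. interest=⌊2061957·164/10000⌋=33816; principal=106816-33816=73000; balance=2061957-73000=1988957
23. interest=⌊1988957·164/10000⌋=32618; principal=106816-32618=74198; balance=1988957-74198=1914759
24. interest=⌊1914759·164/10000⌋=31402; principal=106816-31402=75414; balance=1914759-75414=1839345
25. interest=⌊1839345·164/10000⌋=30165; principal=106816-30165=76651; balance=1839345-76651=1762694
26. interest=⌊1762694·164/10000⌋=28908; principal=106816-28908=77908; balance=1762694-77908=1684786
27. interest=⌊1684786·164/10000⌋=27630; principal=106816-27630=79186; balance=1684786-79186=1605600
28. interest=⌊1605600·164/10000⌋=26331; principal=106816-26331=80485; balance=1605600-80485=1525115
29. interest=⌊1525115·164/10000⌋=25011; principal=106816-25011=81805; balance=1525115-81805=1443310
30. interest=⌊1443310·164/10000⌋=23670; principal=106816-23670=83146; balance=1443310-83146=1360164
31. interest=⌊1360164·164/10000⌋=22306; principal=106816-22306=84510; balance=1360164-84510=1275654
32. interest=⌊1275654·164/10000⌋=20920; principal=106816-20920=85896; balance=1275654-85896=1189758
33. interest=⌊1189758·164/10000⌋=19512; principal=106816-19512=87304; balance=1189758-87304=1102454
34. interest=⌊1102454·164/10000⌋=18080; principal=106816-18080=88736; balance=1102454-88736=1013718
35. interest=⌊1013718·164/10000⌋=16624; principal=106816-16624=90192; balance=1013718-90192=923526
36. interest=⌊923526·164/10000⌋=15145; principal=106816-15145=91671; balance=923526-91671=831855
37. interest=⌊831855·164/10000⌋=13642; principal=106816-13642=93174; balance=831855-93174=738681
38. interest=⌊738681·164/10000⌋=12114; principal=106816-12114=94702; balance=738681-94702=643979
39. interest=⌊643979·164/10000⌋=10561; principal=106816-10561=96255; balance=643979-96255=547724
40. interest=⌊547724·164/10000⌋=8982; principal=106816-8982=97834; balance=547724-97834=449890
41. interest=⌊449890·164/10000⌋=7378; principal=106816-7378=99438; balance=449890-99438=350452
42. interest=⌊350452·164/10000⌋=5747; principal=106816-5747=101069; balance=350452-101069=249383
43. interest=⌊249383·164/10000⌋=4089; principal=106816-4089=102727; balance=249383-102727=146656
44. interest=⌊146656·164/10000⌋=2405; principal=106816-2405=104411; balance=146656-104411=42245
45. interest=⌊42245·164/10000⌋=692; principal=min(106816-692,42245)=42245; balance=42245-42245=0

1 54940 51876 3298149
2 54089 52727 3245422
3 53224 53592 3191830
4 52346 54470 3137360
5 51452 55364 3081996
6 50544 56272 3025724
7 49621 57195 2968529
8 48683 58133 2910396
9 47730 59086 2851310
10 46761 60055 2791255
11 45776 61040 2730215
12 44775 62041 2668174
13 43758 63058 2605116
14 42723 64093 2541023
15 41672 65144 2475879
16 40604 66212 2409667
17 39518 67298 2342369
18 38414 68402 2273967
19 37293 69523 2204444
20 36152 70664 2133780
21 34993 71823 2061957
22 33816 73000 1988957
23 32618 74198 1914759
24 31402 75414 1839345
25 30165 76651 1762694
26 28908 77908 1684786
27 27630 79186 1605600
28 26331 80485 1525115
29 25011 81805 1443310
30 23670 83146 1360164
31 22306 84510 1275654
32 20920 85896 1189758
33 19512 87304 1102454
34 18080 88736 1013718
35 16624 90192 923526
36 15145 91671 831855
37 13642 93174 738681
38 12114 94702 643979
39 10561 96255 547724
40 8982 97834 449890
41 7378 99438 350452
42 5747 101069 249383
43 4089 102727 146656
44 2405 104411 42245
45 692 42245 0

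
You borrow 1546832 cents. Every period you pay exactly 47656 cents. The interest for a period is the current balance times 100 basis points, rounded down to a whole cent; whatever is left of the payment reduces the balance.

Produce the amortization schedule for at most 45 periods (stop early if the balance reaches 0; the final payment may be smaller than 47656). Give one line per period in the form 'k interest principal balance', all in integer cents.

1 15468 32188 1514644
2 15146 32510 1482134
3 14821 32835 1449299
4 14492 33164 1416135
5 14161 33495 1382640
6 13826 33830 1348810
7 13488 34168 1314642
8 13146 34510 1280132
9 12801 34855 1245277
10 12452 35204 1210073
11 12100 35556 1174517
12 11745 35911 1138606
13 11386 36270 1102336
14 11023 36633 1065703
15 10657 36999 1028704
16 10287 37369 991335
17 9913 37743 953592
18 9535 38121 915471
19 9154 38502 876969
20 8769 38887 838082
21 8380 39276 798806
22 7988 39668 759138
23 7591 40065 719073
24 7190 40466 678607
25 6786 40870 637737
26 6377 41279 596458
27 5964 41692 554766
28 5547 42109 512657
29 5126 42530 470127
30 4701 42955 427172
31 4271 43385 383787
32 3837 43819 339968
33 3399 44257 295711
34 2957 44699 251012
35 2510 45146 205866
36 2058 45598 160268
37 1602 46054 114214
38 1142 46514 67700
39 677 46979 20721
40 207 20721 0

1. interest=⌊1546832·100/10000⌋=15468; principal=47656-15468=32188; balance=1546832-32188=1514644
2. interest=⌊1514644·100/10000⌋=15146; principal=47656-15146=32510; balance=1514644-32510=1482134
3. interest=⌊1482134·100/10000⌋=14821; principal=47656-14821=32835; balance=1482134-32835=1449299
4. interest=⌊1449299·100/10000⌋=14492; principal=47656-14492=33164; balance=1449299-33164=1416135
5. interest=⌊1416135·100/10000⌋=14161; principal=47656-14161=33495; balance=1416135-33495=1382640
6. interest=⌊1382640·100/10000⌋=13826; principal=47656-13826=33830; balance=1382640-33830=1348810
7. interest=⌊1348810·100/10000⌋=13488; principal=47656-13488=34168; balance=1348810-34168=1314642
8. interest=⌊1314642·100/10000⌋=13146; principal=47656-13146=34510; balance=1314642-34510=1280132
9. interest=⌊1280132·100/10000⌋=12801; principal=47656-12801=34855; balance=1280132-34855=1245277
10. interest=⌊1245277·100/10000⌋=12452; principal=47656-12452=35204; balance=1245277-35204=1210073
11. interest=⌊1210073·100/10000⌋=12100; principal=47656-12100=35556; balance=1210073-35556=1174517
12. interest=⌊1174517·100/10000⌋=11745; principal=47656-11745=35911; balance=1174517-35911=1138606
13. interest=⌊1138606·100/10000⌋=11386; principal=47656-11386=36270; balance=1138606-36270=1102336
14. interest=⌊1102336·100/10000⌋=11023; principal=47656-11023=36633; balance=1102336-36633=1065703
15. interest=⌊1065703·100/10000⌋=10657; principal=47656-10657=36999; balance=1065703-36999=1028704
16. interest=⌊1028704·100/10000⌋=10287; principal=47656-10287=37369; balance=1028704-37369=991335
17. interest=⌊991335·100/10000⌋=9913; principal=47656-9913=37743; balance=991335-37743=953592
18. interest=⌊953592·100/10000⌋=9535; principal=47656-9535=38121; balance=953592-38121=915471
19. interest=⌊915471·100/10000⌋=9154; principal=47656-9154=38502; balance=915471-38502=876969
20. interest=⌊876969·100/10000⌋=8769; principal=47656-8769=38887; balance=876969-38887=838082
21. interest=⌊838082·100/10000⌋=8380; principal=47656-8380=39276; balance=838082-39276=798806
22. interest=⌊798806·100/10000⌋=7988; principal=47656-7988=39668; balance=798806-39668=759138
23. interest=⌊759138·100/10000⌋=7591; principal=47656-7591=40065; balance=759138-40065=719073
24. interest=⌊719073·100/10000⌋=7190; principal=47656-7190=40466; balance=719073-40466=678607
25. interest=⌊678607·100/10000⌋=6786; principal=47656-6786=40870; balance=678607-40870=637737
26. interest=⌊637737·100/10000⌋=6377; principal=47656-6377=41279; balance=637737-41279=596458
27. interest=⌊596458·100/10000⌋=5964; principal=47656-5964=41692; balance=596458-41692=554766
28. interest=⌊554766·100/10000⌋=5547; principal=47656-5547=42109; balance=554766-42109=512657
29. interest=⌊512657·100/10000⌋=5126; principal=47656-5126=42530; balance=512657-42530=470127
30. interest=⌊470127·100/10000⌋=4701; principal=47656-4701=42955; balance=470127-42955=427172
31. interest=⌊427172·100/10000⌋=4271; principal=47656-4271=43385; balance=427172-43385=383787
32. interest=⌊383787·100/10000⌋=3837; principal=47656-3837=43819; balance=383787-43819=339968
33. interest=⌊339968·100/10000⌋=3399; principal=47656-3399=44257; balance=339968-44257=295711
34. interest=⌊295711·100/10000⌋=2957; principal=47656-2957=44699; balance=295711-44699=251012
35. interest=⌊251012·100/10000⌋=2510; principal=47656-2510=45146; balance=251012-45146=205866
36. interest=⌊205866·100/10000⌋=2058; principal=47656-2058=45598; balance=205866-45598=160268
37. interest=⌊160268·100/10000⌋=1602; principal=47656-1602=46054; balance=160268-46054=114214
38. interest=⌊114214·100/10000⌋=1142; principal=47656-1142=46514; balance=114214-46514=67700
39. interest=⌊67700·100/10000⌋=677; principal=47656-677=46979; balance=67700-46979=20721
40. interest=⌊20721·100/10000⌋=207; principal=min(47656-207,20721)=20721; balance=20721-20721=0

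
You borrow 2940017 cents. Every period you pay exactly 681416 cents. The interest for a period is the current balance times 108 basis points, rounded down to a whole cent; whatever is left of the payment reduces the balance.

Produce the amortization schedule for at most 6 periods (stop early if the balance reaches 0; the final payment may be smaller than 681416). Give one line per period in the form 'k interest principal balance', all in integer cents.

1 31752 649664 2290353
2 24735 656681 1633672
3 17643 663773 969899
4 10474 670942 298957
5 3228 298957 0

1. interest=⌊2940017·108/10000⌋=31752; principal=681416-31752=649664; balance=2940017-649664=2290353
2. interest=⌊2290353·108/10000⌋=24735; principal=681416-24735=656681; balance=2290353-656681=1633672
3. interest=⌊1633672·108/10000⌋=17643; principal=681416-17643=663773; balance=1633672-663773=969899
4. interest=⌊969899·108/10000⌋=10474; principal=681416-10474=670942; balance=969899-670942=298957
5. interest=⌊298957·108/10000⌋=3228; principal=min(681416-3228,298957)=298957; balance=298957-298957=0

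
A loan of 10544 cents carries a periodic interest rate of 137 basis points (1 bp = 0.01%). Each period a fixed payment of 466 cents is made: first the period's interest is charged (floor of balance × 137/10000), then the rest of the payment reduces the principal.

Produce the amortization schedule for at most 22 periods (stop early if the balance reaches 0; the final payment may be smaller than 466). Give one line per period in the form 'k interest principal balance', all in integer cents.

1. interest=⌊10544·137/10000⌋=144; principal=466-144=322; balance=10544-322=10222
2. interest=⌊10222·137/10000⌋=140; principal=466-140=326; balance=10222-326=9896
3. interest=⌊9896·137/10000⌋=135; principal=466-135=331; balance=9896-331=9565
4. interest=⌊9565·137/10000⌋=131; principal=466-131=335; balance=9565-335=9230
5. interest=⌊9230·137/10000⌋=126; principal=466-126=340; balance=9230-340=8890
6. interest=⌊8890·137/10000⌋=121; principal=466-121=345; balance=8890-345=8545
7. interest=⌊8545·137/10000⌋=117; principal=466-117=349; balance=8545-349=8196
8. interest=⌊8196·137/10000⌋=112; principal=466-112=354; balance=8196-354=7842
9. interest=⌊7842·137/10000⌋=107; principal=466-107=359; balance=7842-359=7483
10. interest=⌊7483·137/10000⌋=102; principal=466-102=364; balance=7483-364=7119
11. interest=⌊7119·137/10000⌋=97; principal=466-97=369; balance=7119-369=6750
12. interest=⌊6750·137/10000⌋=92; principal=466-92=374; balance=6750-374=6376
13. interest=⌊6376·137/10000⌋=87; principal=466-87=379; balance=6376-379=5997
14. interest=⌊5997·137/10000⌋=82; principal=466-82=384; balance=5997-384=5613
15. interest=⌊5613·137/10000⌋=76; principal=466-76=390; balance=5613-390=5223
16. interest=⌊5223·137/10000⌋=71; principal=466-71=395; balance=5223-395=4828
17. interest=⌊4828·137/10000⌋=66; principal=466-66=400; balance=4828-400=4428
18. interest=⌊4428·137/10000⌋=60; principal=466-60=406; balance=4428-406=4022
19. interest=⌊4022·137/10000⌋=55; principal=466-55=411; balance=4022-411=3611
20. interest=⌊3611·137/10000⌋=49; principal=466-49=417; balance=3611-417=3194
21. interest=⌊3194·137/10000⌋=43; principal=466-43=423; balance=3194-423=2771
22. interest=⌊2771·137/10000⌋=37; principal=466-37=429; balance=2771-429=2342

1 144 322 10222
2 140 326 9896
3 135 331 9565
4 131 335 9230
5 126 340 8890
6 121 345 8545
7 117 349 8196
8 112 354 7842
9 107 359 7483
10 102 364 7119
11 97 369 6750
12 92 374 6376
13 87 379 5997
14 82 384 5613
15 76 390 5223
16 71 395 4828
17 66 400 4428
18 60 406 4022
19 55 411 3611
20 49 417 3194
21 43 423 2771
22 37 429 2342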